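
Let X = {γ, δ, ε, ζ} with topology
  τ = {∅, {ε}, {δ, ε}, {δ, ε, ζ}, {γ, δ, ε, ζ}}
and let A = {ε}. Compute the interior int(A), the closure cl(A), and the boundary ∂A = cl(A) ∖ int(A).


int(A) = {ε}, cl(A) = {γ, δ, ε, ζ}, ∂A = {γ, δ, ζ}.

Closed sets in (X, τ) are complements of opens:
  closed(X, τ) = {∅, {γ}, {γ, ζ}, {γ, δ, ζ}, {γ, δ, ε, ζ}}.
int(A) = ⋃ {U ∈ τ : U ⊆ A}. Opens contained in A: ∅, {ε}.
Taking the union of these: int(A) = {ε}.
cl(A) = ⋂ {C closed : A ⊆ C}. Closed sets containing A: {γ, δ, ε, ζ}.
Intersecting these: cl(A) = {γ, δ, ε, ζ}.
∂A = cl(A) ∖ int(A) = {γ, δ, ε, ζ} ∖ {ε} = {γ, δ, ζ}.


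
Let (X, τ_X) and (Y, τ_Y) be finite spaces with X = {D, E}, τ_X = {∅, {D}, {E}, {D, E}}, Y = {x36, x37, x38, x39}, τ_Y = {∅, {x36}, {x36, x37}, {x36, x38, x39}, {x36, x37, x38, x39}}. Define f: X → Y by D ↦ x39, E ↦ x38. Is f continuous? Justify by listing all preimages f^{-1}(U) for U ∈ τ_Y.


f IS continuous.

Compute f^{-1}(U) for each U ∈ τ_Y:
  U = ∅: f^{-1}(U) = ∅ ∈ τ_X ✓.
  U = {x36}: f^{-1}(U) = ∅ ∈ τ_X ✓.
  U = {x36, x37}: f^{-1}(U) = ∅ ∈ τ_X ✓.
  U = {x36, x38, x39}: f^{-1}(U) = {D, E} ∈ τ_X ✓.
  U = {x36, x37, x38, x39}: f^{-1}(U) = {D, E} ∈ τ_X ✓.
Every preimage lies in τ_X, so f IS continuous.


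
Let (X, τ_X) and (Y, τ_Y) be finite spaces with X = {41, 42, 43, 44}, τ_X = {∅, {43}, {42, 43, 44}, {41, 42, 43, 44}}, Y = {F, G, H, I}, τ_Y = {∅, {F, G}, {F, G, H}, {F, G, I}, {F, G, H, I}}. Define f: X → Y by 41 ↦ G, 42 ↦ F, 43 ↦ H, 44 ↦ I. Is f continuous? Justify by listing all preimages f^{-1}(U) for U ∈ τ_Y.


f is NOT continuous.

Compute f^{-1}(U) for each U ∈ τ_Y:
  U = ∅: f^{-1}(U) = ∅ ∈ τ_X ✓.
  U = {F, G}: f^{-1}(U) = {41, 42} ∉ τ_X ✗.
  U = {F, G, H}: f^{-1}(U) = {41, 42, 43} ∉ τ_X ✗.
  U = {F, G, I}: f^{-1}(U) = {41, 42, 44} ∉ τ_X ✗.
  U = {F, G, H, I}: f^{-1}(U) = {41, 42, 43, 44} ∈ τ_X ✓.
Found U = {F, G} with f^{-1}(U) = {41, 42} not in τ_X. Therefore f is NOT continuous.


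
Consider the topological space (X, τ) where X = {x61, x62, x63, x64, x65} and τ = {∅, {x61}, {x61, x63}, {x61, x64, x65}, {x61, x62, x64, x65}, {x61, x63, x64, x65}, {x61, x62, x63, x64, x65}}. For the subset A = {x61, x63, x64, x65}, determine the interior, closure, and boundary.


int(A) = {x61, x63, x64, x65}, cl(A) = {x61, x62, x63, x64, x65}, ∂A = {x62}.

Closed sets in (X, τ) are complements of opens:
  closed(X, τ) = {∅, {x62}, {x63}, {x62, x63}, {x62, x64, x65}, {x62, x63, x64, x65}, {x61, x62, x63, x64, x65}}.
int(A) = ⋃ {U ∈ τ : U ⊆ A}. Opens contained in A: ∅, {x61}, {x61, x63}, {x61, x64, x65}, {x61, x63, x64, x65}.
Taking the union of these: int(A) = {x61, x63, x64, x65}.
cl(A) = ⋂ {C closed : A ⊆ C}. Closed sets containing A: {x61, x62, x63, x64, x65}.
Intersecting these: cl(A) = {x61, x62, x63, x64, x65}.
∂A = cl(A) ∖ int(A) = {x61, x62, x63, x64, x65} ∖ {x61, x63, x64, x65} = {x62}.


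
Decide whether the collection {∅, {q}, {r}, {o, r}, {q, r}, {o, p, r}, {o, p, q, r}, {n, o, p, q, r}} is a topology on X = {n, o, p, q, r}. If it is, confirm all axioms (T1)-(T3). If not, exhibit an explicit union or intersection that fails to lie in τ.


τ is NOT a topology on X.

Axiom (T1): ∅ ∈ τ? Yes; X ∈ τ? Yes.
Axiom (T2/T3): check pairwise unions and intersections of members of τ.
Counterexample for (T2): {q} ∪ {o, r} = {o, q, r} ∉ τ. Therefore τ is NOT a topology.


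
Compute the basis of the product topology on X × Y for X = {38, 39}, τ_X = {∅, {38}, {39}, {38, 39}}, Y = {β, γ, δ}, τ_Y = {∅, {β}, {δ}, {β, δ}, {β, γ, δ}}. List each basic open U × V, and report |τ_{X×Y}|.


Basis B = {∅ × ∅, {38} × {β}, {38} × {δ}, {39} × {β}, {39} × {δ}, {38} × {β, δ}, {38, 39} × {β}, {38, 39} × {δ}, {39} × {β, δ}, {38} × {β, γ, δ}, {39} × {β, γ, δ}, {38, 39} × {β, δ}, {38, 39} × {β, γ, δ}}; |τ_{X×Y}| = 25.

Enumerate products U × V with U ∈ τ_X, V ∈ τ_Y (deduplicated):
  ∅ × ∅ = {} (∅)
  {38} × {β} = {(38,β)}
  {38} × {δ} = {(38,δ)}
  {39} × {β} = {(39,β)}
  {39} × {δ} = {(39,δ)}
  {38} × {β, δ} = {(38,β), (38,δ)}
  {38, 39} × {β} = {(38,β), (39,β)}
  {38, 39} × {δ} = {(38,δ), (39,δ)}
  {39} × {β, δ} = {(39,β), (39,δ)}
  {38} × {β, γ, δ} = {(38,β), (38,γ), (38,δ)}
  {39} × {β, γ, δ} = {(39,β), (39,γ), (39,δ)}
  {38, 39} × {β, δ} = {(38,β), (38,δ), (39,β), (39,δ)}
  {38, 39} × {β, γ, δ} = {(38,β), (38,γ), (38,δ), (39,β), (39,γ), (39,δ)}
These 13 distinct sets form the basis B.
Close under arbitrary unions to get τ_{X×Y}; counting gives |τ_{X×Y}| = 25.


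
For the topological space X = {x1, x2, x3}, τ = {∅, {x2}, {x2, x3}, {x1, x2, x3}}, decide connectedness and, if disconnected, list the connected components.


(X, τ) is connected.

Find clopen sets (U ∈ τ with X ∖ U ∈ τ):
  U = ∅, X ∖ U = {x1, x2, x3} — both open, so U is clopen.
  U = {x1, x2, x3}, X ∖ U = ∅ — both open, so U is clopen.
Only trivial clopens (∅ and X) exist, so (X, τ) is connected.
Compute connected components by grouping points that agree on all clopens:
  component: {x1, x2, x3}


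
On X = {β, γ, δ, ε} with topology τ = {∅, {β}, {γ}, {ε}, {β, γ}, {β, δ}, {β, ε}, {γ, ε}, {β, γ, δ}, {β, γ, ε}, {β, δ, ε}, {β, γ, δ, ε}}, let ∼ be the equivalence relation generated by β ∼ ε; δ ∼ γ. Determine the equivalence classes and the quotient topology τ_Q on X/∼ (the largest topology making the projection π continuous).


X/∼ = {[β=ε], [γ=δ]}; |τ_Q| = 3.

Equivalence classes: [β=ε], [γ=δ].
Quotient map π: X → X/∼ sends β ↦ [β=ε], γ ↦ [γ=δ], δ ↦ [γ=δ], ε ↦ [β=ε].
For each subset V ⊆ X/∼, compute π^{-1}(V) ⊆ X and check whether π^{-1}(V) ∈ τ. V is open in τ_Q iff π^{-1}(V) ∈ τ.
  V = {}: π^{-1}(V) = ∅ ∈ τ ✓.
  V = {[β=ε]}: π^{-1}(V) = {β, ε} ∈ τ ✓.
  V = {[γ=δ]}: π^{-1}(V) = {γ, δ} ∉ τ ✗.
  V = {[β=ε], [γ=δ]}: π^{-1}(V) = {β, γ, δ, ε} ∈ τ ✓.
Open sets in the quotient: τ_Q = {{}, {[β=ε]}, {[β=ε], [γ=δ]}} (3 elements).


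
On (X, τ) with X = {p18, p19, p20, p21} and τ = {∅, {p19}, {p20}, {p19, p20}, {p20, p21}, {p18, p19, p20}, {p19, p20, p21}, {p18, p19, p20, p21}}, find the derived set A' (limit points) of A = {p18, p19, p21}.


A' = {p18}

For each x ∈ X, list the open sets U ∈ τ with x ∈ U, then check whether U ∩ (A ∖ {x}) ≠ ∅ for every such U.
  x = p18: opens ∋ x are {p18, p19, p20}, {p18, p19, p20, p21}; each meets A ∖ {p18}, so x IS a limit point.
  x = p19: open {p19} ∋ x has {p19} ∩ (A ∖ {p19}) = ∅, so x is NOT a limit point.
  x = p20: open {p20} ∋ x has {p20} ∩ (A ∖ {p20}) = ∅, so x is NOT a limit point.
  x = p21: open {p20, p21} ∋ x has {p20, p21} ∩ (A ∖ {p21}) = ∅, so x is NOT a limit point.
Collecting: A' = {p18}.


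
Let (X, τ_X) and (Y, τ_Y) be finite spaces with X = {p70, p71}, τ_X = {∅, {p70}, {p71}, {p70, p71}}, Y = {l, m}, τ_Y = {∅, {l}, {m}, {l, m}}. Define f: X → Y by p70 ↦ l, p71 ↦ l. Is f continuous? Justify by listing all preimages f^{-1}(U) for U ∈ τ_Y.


f IS continuous.

Compute f^{-1}(U) for each U ∈ τ_Y:
  U = ∅: f^{-1}(U) = ∅ ∈ τ_X ✓.
  U = {l}: f^{-1}(U) = {p70, p71} ∈ τ_X ✓.
  U = {m}: f^{-1}(U) = ∅ ∈ τ_X ✓.
  U = {l, m}: f^{-1}(U) = {p70, p71} ∈ τ_X ✓.
Every preimage lies in τ_X, so f IS continuous.


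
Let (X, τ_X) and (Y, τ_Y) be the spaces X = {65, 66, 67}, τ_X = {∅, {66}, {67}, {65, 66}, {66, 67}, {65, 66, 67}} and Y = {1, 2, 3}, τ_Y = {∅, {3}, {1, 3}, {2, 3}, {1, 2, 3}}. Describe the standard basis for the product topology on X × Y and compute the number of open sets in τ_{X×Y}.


Basis B = {∅ × ∅, {66} × {3}, {67} × {3}, {65, 66} × {3}, {66} × {1, 3}, {66} × {2, 3}, {66, 67} × {3}, {67} × {1, 3}, {67} × {2, 3}, {65, 66, 67} × {3}, {66} × {1, 2, 3}, {67} × {1, 2, 3}, {65, 66} × {1, 3}, {65, 66} × {2, 3}, {66, 67} × {1, 3}, {66, 67} × {2, 3}, {65, 66} × {1, 2, 3}, {65, 66, 67} × {1, 3}, {65, 66, 67} × {2, 3}, {66, 67} × {1, 2, 3}, {65, 66, 67} × {1, 2, 3}}; |τ_{X×Y}| = 70.

Enumerate products U × V with U ∈ τ_X, V ∈ τ_Y (deduplicated):
  ∅ × ∅ = {} (∅)
  {66} × {3} = {(66,3)}
  {67} × {3} = {(67,3)}
  {65, 66} × {3} = {(65,3), (66,3)}
  {66} × {1, 3} = {(66,1), (66,3)}
  {66} × {2, 3} = {(66,2), (66,3)}
  {66, 67} × {3} = {(66,3), (67,3)}
  {67} × {1, 3} = {(67,1), (67,3)}
  {67} × {2, 3} = {(67,2), (67,3)}
  {65, 66, 67} × {3} = {(65,3), (66,3), (67,3)}
  {66} × {1, 2, 3} = {(66,1), (66,2), (66,3)}
  {67} × {1, 2, 3} = {(67,1), (67,2), (67,3)}
  {65, 66} × {1, 3} = {(65,1), (65,3), (66,1), (66,3)}
  {65, 66} × {2, 3} = {(65,2), (65,3), (66,2), (66,3)}
  {66, 67} × {1, 3} = {(66,1), (66,3), (67,1), (67,3)}
  {66, 67} × {2, 3} = {(66,2), (66,3), (67,2), (67,3)}
  {65, 66} × {1, 2, 3} = {(65,1), (65,2), (65,3), (66,1), (66,2), (66,3)}
  {65, 66, 67} × {1, 3} = {(65,1), (65,3), (66,1), (66,3), (67,1), (67,3)}
  {65, 66, 67} × {2, 3} = {(65,2), (65,3), (66,2), (66,3), (67,2), (67,3)}
  {66, 67} × {1, 2, 3} = {(66,1), (66,2), (66,3), (67,1), (67,2), (67,3)}
  {65, 66, 67} × {1, 2, 3} = {(65,1), (65,2), (65,3), (66,1), (66,2), (66,3), (67,1), (67,2), (67,3)}
These 21 distinct sets form the basis B.
Close under arbitrary unions to get τ_{X×Y}; counting gives |τ_{X×Y}| = 70.


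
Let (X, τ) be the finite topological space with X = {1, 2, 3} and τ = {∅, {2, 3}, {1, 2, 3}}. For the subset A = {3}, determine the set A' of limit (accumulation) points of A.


A' = {1, 2}

For each x ∈ X, list the open sets U ∈ τ with x ∈ U, then check whether U ∩ (A ∖ {x}) ≠ ∅ for every such U.
  x = 1: opens ∋ x are {1, 2, 3}; each meets A ∖ {1}, so x IS a limit point.
  x = 2: opens ∋ x are {2, 3}, {1, 2, 3}; each meets A ∖ {2}, so x IS a limit point.
  x = 3: open {2, 3} ∋ x has {2, 3} ∩ (A ∖ {3}) = ∅, so x is NOT a limit point.
Collecting: A' = {1, 2}.


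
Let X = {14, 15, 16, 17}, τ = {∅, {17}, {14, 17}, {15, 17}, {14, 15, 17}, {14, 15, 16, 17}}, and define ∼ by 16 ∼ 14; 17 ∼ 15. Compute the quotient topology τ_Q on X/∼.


X/∼ = {[14=16], [15=17]}; |τ_Q| = 3.

Equivalence classes: [14=16], [15=17].
Quotient map π: X → X/∼ sends 14 ↦ [14=16], 15 ↦ [15=17], 16 ↦ [14=16], 17 ↦ [15=17].
For each subset V ⊆ X/∼, compute π^{-1}(V) ⊆ X and check whether π^{-1}(V) ∈ τ. V is open in τ_Q iff π^{-1}(V) ∈ τ.
  V = {}: π^{-1}(V) = ∅ ∈ τ ✓.
  V = {[14=16]}: π^{-1}(V) = {14, 16} ∉ τ ✗.
  V = {[15=17]}: π^{-1}(V) = {15, 17} ∈ τ ✓.
  V = {[14=16], [15=17]}: π^{-1}(V) = {14, 15, 16, 17} ∈ τ ✓.
Open sets in the quotient: τ_Q = {{}, {[15=17]}, {[14=16], [15=17]}} (3 elements).


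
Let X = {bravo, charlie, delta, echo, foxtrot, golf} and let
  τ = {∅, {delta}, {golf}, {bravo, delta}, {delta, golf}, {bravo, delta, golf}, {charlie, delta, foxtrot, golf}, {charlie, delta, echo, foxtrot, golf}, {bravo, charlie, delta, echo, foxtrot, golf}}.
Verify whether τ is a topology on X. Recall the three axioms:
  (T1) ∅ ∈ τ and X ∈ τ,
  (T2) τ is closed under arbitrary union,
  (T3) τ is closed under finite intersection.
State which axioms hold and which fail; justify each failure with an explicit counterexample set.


τ is NOT a topology on X.

Axiom (T1): ∅ ∈ τ? Yes; X ∈ τ? Yes.
Axiom (T2/T3): check pairwise unions and intersections of members of τ.
Counterexample for (T2): {bravo, delta} ∪ {charlie, delta, foxtrot, golf} = {bravo, charlie, delta, foxtrot, golf} ∉ τ. Therefore τ is NOT a topology.


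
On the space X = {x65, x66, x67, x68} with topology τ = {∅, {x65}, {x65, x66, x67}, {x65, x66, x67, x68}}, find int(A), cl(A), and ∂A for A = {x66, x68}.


int(A) = ∅, cl(A) = {x66, x67, x68}, ∂A = {x66, x67, x68}.

Closed sets in (X, τ) are complements of opens:
  closed(X, τ) = {∅, {x68}, {x66, x67, x68}, {x65, x66, x67, x68}}.
int(A) = ⋃ {U ∈ τ : U ⊆ A}. Opens contained in A: ∅.
Taking the union of these: int(A) = ∅.
cl(A) = ⋂ {C closed : A ⊆ C}. Closed sets containing A: {x66, x67, x68}, {x65, x66, x67, x68}.
Intersecting these: cl(A) = {x66, x67, x68}.
∂A = cl(A) ∖ int(A) = {x66, x67, x68} ∖ ∅ = {x66, x67, x68}.


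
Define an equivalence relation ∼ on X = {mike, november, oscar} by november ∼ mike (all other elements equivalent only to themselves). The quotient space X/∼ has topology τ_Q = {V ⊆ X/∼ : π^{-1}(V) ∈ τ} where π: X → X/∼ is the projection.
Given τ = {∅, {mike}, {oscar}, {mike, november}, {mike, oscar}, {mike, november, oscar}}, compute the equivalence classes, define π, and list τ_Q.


X/∼ = {[mike=november], [oscar]}; |τ_Q| = 4.

Equivalence classes: [mike=november], [oscar].
Quotient map π: X → X/∼ sends mike ↦ [mike=november], november ↦ [mike=november], oscar ↦ [oscar].
For each subset V ⊆ X/∼, compute π^{-1}(V) ⊆ X and check whether π^{-1}(V) ∈ τ. V is open in τ_Q iff π^{-1}(V) ∈ τ.
  V = {}: π^{-1}(V) = ∅ ∈ τ ✓.
  V = {[mike=november]}: π^{-1}(V) = {mike, november} ∈ τ ✓.
  V = {[oscar]}: π^{-1}(V) = {oscar} ∈ τ ✓.
  V = {[mike=november], [oscar]}: π^{-1}(V) = {mike, november, oscar} ∈ τ ✓.
Open sets in the quotient: τ_Q = {{}, {[mike=november]}, {[oscar]}, {[mike=november], [oscar]}} (4 elements).


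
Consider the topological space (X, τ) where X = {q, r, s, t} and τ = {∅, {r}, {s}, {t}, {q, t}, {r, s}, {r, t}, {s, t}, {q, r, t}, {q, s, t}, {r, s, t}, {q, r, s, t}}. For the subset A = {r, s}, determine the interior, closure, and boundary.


int(A) = {r, s}, cl(A) = {r, s}, ∂A = ∅.

Closed sets in (X, τ) are complements of opens:
  closed(X, τ) = {∅, {q}, {r}, {s}, {q, r}, {q, s}, {q, t}, {r, s}, {q, r, s}, {q, r, t}, {q, s, t}, {q, r, s, t}}.
int(A) = ⋃ {U ∈ τ : U ⊆ A}. Opens contained in A: ∅, {r}, {s}, {r, s}.
Taking the union of these: int(A) = {r, s}.
cl(A) = ⋂ {C closed : A ⊆ C}. Closed sets containing A: {r, s}, {q, r, s}, {q, r, s, t}.
Intersecting these: cl(A) = {r, s}.
∂A = cl(A) ∖ int(A) = {r, s} ∖ {r, s} = ∅.


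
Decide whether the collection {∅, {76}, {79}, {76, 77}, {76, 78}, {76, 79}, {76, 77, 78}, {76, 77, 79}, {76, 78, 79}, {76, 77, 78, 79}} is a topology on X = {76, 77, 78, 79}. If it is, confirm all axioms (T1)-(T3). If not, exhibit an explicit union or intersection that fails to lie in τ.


τ IS a topology on X.

Axiom (T1): ∅ ∈ τ? Yes; X ∈ τ? Yes.
Axiom (T2/T3): check pairwise unions and intersections of members of τ.
All pairwise intersections and unions checked — each lies in τ. Therefore τ satisfies (T1), (T2), (T3): it IS a topology on X.


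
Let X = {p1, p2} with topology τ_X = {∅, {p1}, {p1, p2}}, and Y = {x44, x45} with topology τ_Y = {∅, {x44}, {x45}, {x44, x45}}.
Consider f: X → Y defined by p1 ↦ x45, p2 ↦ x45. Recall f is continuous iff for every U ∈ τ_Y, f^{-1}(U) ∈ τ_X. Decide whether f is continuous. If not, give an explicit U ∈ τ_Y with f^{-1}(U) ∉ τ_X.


f IS continuous.

Compute f^{-1}(U) for each U ∈ τ_Y:
  U = ∅: f^{-1}(U) = ∅ ∈ τ_X ✓.
  U = {x44}: f^{-1}(U) = ∅ ∈ τ_X ✓.
  U = {x45}: f^{-1}(U) = {p1, p2} ∈ τ_X ✓.
  U = {x44, x45}: f^{-1}(U) = {p1, p2} ∈ τ_X ✓.
Every preimage lies in τ_X, so f IS continuous.


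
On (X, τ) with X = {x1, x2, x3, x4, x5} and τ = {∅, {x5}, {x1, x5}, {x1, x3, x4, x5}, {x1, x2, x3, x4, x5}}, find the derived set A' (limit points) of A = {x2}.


A' = ∅

For each x ∈ X, list the open sets U ∈ τ with x ∈ U, then check whether U ∩ (A ∖ {x}) ≠ ∅ for every such U.
  x = x1: open {x1, x5} ∋ x has {x1, x5} ∩ (A ∖ {x1}) = ∅, so x is NOT a limit point.
  x = x2: open {x1, x2, x3, x4, x5} ∋ x has {x1, x2, x3, x4, x5} ∩ (A ∖ {x2}) = ∅, so x is NOT a limit point.
  x = x3: open {x1, x3, x4, x5} ∋ x has {x1, x3, x4, x5} ∩ (A ∖ {x3}) = ∅, so x is NOT a limit point.
  x = x4: open {x1, x3, x4, x5} ∋ x has {x1, x3, x4, x5} ∩ (A ∖ {x4}) = ∅, so x is NOT a limit point.
  x = x5: open {x5} ∋ x has {x5} ∩ (A ∖ {x5}) = ∅, so x is NOT a limit point.
Collecting: A' = ∅.


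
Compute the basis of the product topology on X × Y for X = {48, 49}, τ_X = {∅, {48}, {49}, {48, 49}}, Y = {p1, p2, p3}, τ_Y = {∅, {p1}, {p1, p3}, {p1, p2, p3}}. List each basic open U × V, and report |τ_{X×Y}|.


Basis B = {∅ × ∅, {48} × {p1}, {49} × {p1}, {48} × {p1, p3}, {48, 49} × {p1}, {49} × {p1, p3}, {48} × {p1, p2, p3}, {49} × {p1, p2, p3}, {48, 49} × {p1, p3}, {48, 49} × {p1, p2, p3}}; |τ_{X×Y}| = 16.

Enumerate products U × V with U ∈ τ_X, V ∈ τ_Y (deduplicated):
  ∅ × ∅ = {} (∅)
  {48} × {p1} = {(48,p1)}
  {49} × {p1} = {(49,p1)}
  {48} × {p1, p3} = {(48,p1), (48,p3)}
  {48, 49} × {p1} = {(48,p1), (49,p1)}
  {49} × {p1, p3} = {(49,p1), (49,p3)}
  {48} × {p1, p2, p3} = {(48,p1), (48,p2), (48,p3)}
  {49} × {p1, p2, p3} = {(49,p1), (49,p2), (49,p3)}
  {48, 49} × {p1, p3} = {(48,p1), (48,p3), (49,p1), (49,p3)}
  {48, 49} × {p1, p2, p3} = {(48,p1), (48,p2), (48,p3), (49,p1), (49,p2), (49,p3)}
These 10 distinct sets form the basis B.
Close under arbitrary unions to get τ_{X×Y}; counting gives |τ_{X×Y}| = 16.


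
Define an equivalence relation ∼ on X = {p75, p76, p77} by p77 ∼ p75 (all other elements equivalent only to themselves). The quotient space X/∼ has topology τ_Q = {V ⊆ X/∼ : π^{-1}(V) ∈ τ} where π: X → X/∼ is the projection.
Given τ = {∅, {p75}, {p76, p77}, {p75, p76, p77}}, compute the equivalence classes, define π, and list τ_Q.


X/∼ = {[p75=p77], [p76]}; |τ_Q| = 2.

Equivalence classes: [p75=p77], [p76].
Quotient map π: X → X/∼ sends p75 ↦ [p75=p77], p76 ↦ [p76], p77 ↦ [p75=p77].
For each subset V ⊆ X/∼, compute π^{-1}(V) ⊆ X and check whether π^{-1}(V) ∈ τ. V is open in τ_Q iff π^{-1}(V) ∈ τ.
  V = {}: π^{-1}(V) = ∅ ∈ τ ✓.
  V = {[p75=p77]}: π^{-1}(V) = {p75, p77} ∉ τ ✗.
  V = {[p76]}: π^{-1}(V) = {p76} ∉ τ ✗.
  V = {[p75=p77], [p76]}: π^{-1}(V) = {p75, p76, p77} ∈ τ ✓.
Open sets in the quotient: τ_Q = {{}, {[p75=p77], [p76]}} (2 elements).


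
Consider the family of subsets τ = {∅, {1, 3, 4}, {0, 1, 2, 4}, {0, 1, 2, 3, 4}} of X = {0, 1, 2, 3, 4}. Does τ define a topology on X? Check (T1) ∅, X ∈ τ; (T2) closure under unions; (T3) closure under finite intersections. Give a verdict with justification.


τ is NOT a topology on X.

Axiom (T1): ∅ ∈ τ? Yes; X ∈ τ? Yes.
Axiom (T2/T3): check pairwise unions and intersections of members of τ.
Counterexample for (T3): {1, 3, 4} ∩ {0, 1, 2, 4} = {1, 4} ∉ τ. Therefore τ is NOT a topology.


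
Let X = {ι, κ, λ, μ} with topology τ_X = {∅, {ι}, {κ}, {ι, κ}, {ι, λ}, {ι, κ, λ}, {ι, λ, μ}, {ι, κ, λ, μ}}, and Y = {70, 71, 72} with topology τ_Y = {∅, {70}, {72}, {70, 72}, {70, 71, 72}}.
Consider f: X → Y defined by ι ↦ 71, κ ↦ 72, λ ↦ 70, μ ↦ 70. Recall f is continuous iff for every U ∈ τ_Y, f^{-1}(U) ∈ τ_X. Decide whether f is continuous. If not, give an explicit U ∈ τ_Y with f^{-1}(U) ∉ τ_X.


f is NOT continuous.

Compute f^{-1}(U) for each U ∈ τ_Y:
  U = ∅: f^{-1}(U) = ∅ ∈ τ_X ✓.
  U = {70}: f^{-1}(U) = {λ, μ} ∉ τ_X ✗.
  U = {72}: f^{-1}(U) = {κ} ∈ τ_X ✓.
  U = {70, 72}: f^{-1}(U) = {κ, λ, μ} ∉ τ_X ✗.
  U = {70, 71, 72}: f^{-1}(U) = {ι, κ, λ, μ} ∈ τ_X ✓.
Found U = {70} with f^{-1}(U) = {λ, μ} not in τ_X. Therefore f is NOT continuous.


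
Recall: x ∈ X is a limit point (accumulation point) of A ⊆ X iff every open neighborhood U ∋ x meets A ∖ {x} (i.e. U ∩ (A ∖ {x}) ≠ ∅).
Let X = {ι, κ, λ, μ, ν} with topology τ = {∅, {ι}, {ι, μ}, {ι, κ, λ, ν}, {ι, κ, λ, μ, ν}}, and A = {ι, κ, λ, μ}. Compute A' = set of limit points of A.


A' = {κ, λ, μ, ν}

For each x ∈ X, list the open sets U ∈ τ with x ∈ U, then check whether U ∩ (A ∖ {x}) ≠ ∅ for every such U.
  x = ι: open {ι} ∋ x has {ι} ∩ (A ∖ {ι}) = ∅, so x is NOT a limit point.
  x = κ: opens ∋ x are {ι, κ, λ, ν}, {ι, κ, λ, μ, ν}; each meets A ∖ {κ}, so x IS a limit point.
  x = λ: opens ∋ x are {ι, κ, λ, ν}, {ι, κ, λ, μ, ν}; each meets A ∖ {λ}, so x IS a limit point.
  x = μ: opens ∋ x are {ι, μ}, {ι, κ, λ, μ, ν}; each meets A ∖ {μ}, so x IS a limit point.
  x = ν: opens ∋ x are {ι, κ, λ, ν}, {ι, κ, λ, μ, ν}; each meets A ∖ {ν}, so x IS a limit point.
Collecting: A' = {κ, λ, μ, ν}.


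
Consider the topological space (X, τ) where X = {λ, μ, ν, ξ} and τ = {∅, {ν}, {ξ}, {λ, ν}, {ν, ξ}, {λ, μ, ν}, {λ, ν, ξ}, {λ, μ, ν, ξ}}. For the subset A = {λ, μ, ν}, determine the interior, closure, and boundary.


int(A) = {λ, μ, ν}, cl(A) = {λ, μ, ν}, ∂A = ∅.

Closed sets in (X, τ) are complements of opens:
  closed(X, τ) = {∅, {μ}, {ξ}, {λ, μ}, {μ, ξ}, {λ, μ, ν}, {λ, μ, ξ}, {λ, μ, ν, ξ}}.
int(A) = ⋃ {U ∈ τ : U ⊆ A}. Opens contained in A: ∅, {ν}, {λ, ν}, {λ, μ, ν}.
Taking the union of these: int(A) = {λ, μ, ν}.
cl(A) = ⋂ {C closed : A ⊆ C}. Closed sets containing A: {λ, μ, ν}, {λ, μ, ν, ξ}.
Intersecting these: cl(A) = {λ, μ, ν}.
∂A = cl(A) ∖ int(A) = {λ, μ, ν} ∖ {λ, μ, ν} = ∅.


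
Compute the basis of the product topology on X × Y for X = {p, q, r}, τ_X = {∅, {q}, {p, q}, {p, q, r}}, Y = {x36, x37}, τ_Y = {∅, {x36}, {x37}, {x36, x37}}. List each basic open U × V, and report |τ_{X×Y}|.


Basis B = {∅ × ∅, {q} × {x36}, {q} × {x37}, {p, q} × {x36}, {p, q} × {x37}, {q} × {x36, x37}, {p, q, r} × {x36}, {p, q, r} × {x37}, {p, q} × {x36, x37}, {p, q, r} × {x36, x37}}; |τ_{X×Y}| = 16.

Enumerate products U × V with U ∈ τ_X, V ∈ τ_Y (deduplicated):
  ∅ × ∅ = {} (∅)
  {q} × {x36} = {(q,x36)}
  {q} × {x37} = {(q,x37)}
  {p, q} × {x36} = {(p,x36), (q,x36)}
  {p, q} × {x37} = {(p,x37), (q,x37)}
  {q} × {x36, x37} = {(q,x36), (q,x37)}
  {p, q, r} × {x36} = {(p,x36), (q,x36), (r,x36)}
  {p, q, r} × {x37} = {(p,x37), (q,x37), (r,x37)}
  {p, q} × {x36, x37} = {(p,x36), (p,x37), (q,x36), (q,x37)}
  {p, q, r} × {x36, x37} = {(p,x36), (p,x37), (q,x36), (q,x37), (r,x36), (r,x37)}
These 10 distinct sets form the basis B.
Close under arbitrary unions to get τ_{X×Y}; counting gives |τ_{X×Y}| = 16.


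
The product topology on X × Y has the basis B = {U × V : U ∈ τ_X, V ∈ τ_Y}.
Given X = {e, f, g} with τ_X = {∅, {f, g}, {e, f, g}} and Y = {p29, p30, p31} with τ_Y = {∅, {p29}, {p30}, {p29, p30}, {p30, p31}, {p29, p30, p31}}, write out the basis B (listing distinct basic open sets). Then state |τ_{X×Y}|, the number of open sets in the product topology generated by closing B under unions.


Basis B = {∅ × ∅, {f, g} × {p29}, {f, g} × {p30}, {e, f, g} × {p29}, {e, f, g} × {p30}, {f, g} × {p29, p30}, {f, g} × {p30, p31}, {e, f, g} × {p29, p30}, {e, f, g} × {p30, p31}, {f, g} × {p29, p30, p31}, {e, f, g} × {p29, p30, p31}}; |τ_{X×Y}| = 18.

Enumerate products U × V with U ∈ τ_X, V ∈ τ_Y (deduplicated):
  ∅ × ∅ = {} (∅)
  {f, g} × {p29} = {(f,p29), (g,p29)}
  {f, g} × {p30} = {(f,p30), (g,p30)}
  {e, f, g} × {p29} = {(e,p29), (f,p29), (g,p29)}
  {e, f, g} × {p30} = {(e,p30), (f,p30), (g,p30)}
  {f, g} × {p29, p30} = {(f,p29), (f,p30), (g,p29), (g,p30)}
  {f, g} × {p30, p31} = {(f,p30), (f,p31), (g,p30), (g,p31)}
  {e, f, g} × {p29, p30} = {(e,p29), (e,p30), (f,p29), (f,p30), (g,p29), (g,p30)}
  {e, f, g} × {p30, p31} = {(e,p30), (e,p31), (f,p30), (f,p31), (g,p30), (g,p31)}
  {f, g} × {p29, p30, p31} = {(f,p29), (f,p30), (f,p31), (g,p29), (g,p30), (g,p31)}
  {e, f, g} × {p29, p30, p31} = {(e,p29), (e,p30), (e,p31), (f,p29), (f,p30), (f,p31), (g,p29), (g,p30), (g,p31)}
These 11 distinct sets form the basis B.
Close under arbitrary unions to get τ_{X×Y}; counting gives |τ_{X×Y}| = 18.


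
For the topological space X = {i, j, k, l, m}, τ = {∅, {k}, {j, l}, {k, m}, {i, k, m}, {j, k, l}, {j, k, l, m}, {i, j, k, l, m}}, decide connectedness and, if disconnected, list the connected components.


(X, τ) is disconnected; components = [{j, l}, {i, k, m}].

Find clopen sets (U ∈ τ with X ∖ U ∈ τ):
  U = ∅, X ∖ U = {i, j, k, l, m} — both open, so U is clopen.
  U = {j, l}, X ∖ U = {i, k, m} — both open, so U is clopen.
  U = {i, k, m}, X ∖ U = {j, l} — both open, so U is clopen.
  U = {i, j, k, l, m}, X ∖ U = ∅ — both open, so U is clopen.
Nontrivial clopen(s) exist: e.g. {i, k, m}. So (X, τ) is disconnected.
Compute connected components by grouping points that agree on all clopens:
  component: {j, l}
  component: {i, k, m}


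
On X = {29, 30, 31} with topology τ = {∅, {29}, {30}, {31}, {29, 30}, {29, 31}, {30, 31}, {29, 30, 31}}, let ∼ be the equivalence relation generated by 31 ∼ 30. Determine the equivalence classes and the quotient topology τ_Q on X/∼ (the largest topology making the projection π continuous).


X/∼ = {[29], [30=31]}; |τ_Q| = 4.

Equivalence classes: [29], [30=31].
Quotient map π: X → X/∼ sends 29 ↦ [29], 30 ↦ [30=31], 31 ↦ [30=31].
For each subset V ⊆ X/∼, compute π^{-1}(V) ⊆ X and check whether π^{-1}(V) ∈ τ. V is open in τ_Q iff π^{-1}(V) ∈ τ.
  V = {}: π^{-1}(V) = ∅ ∈ τ ✓.
  V = {[29]}: π^{-1}(V) = {29} ∈ τ ✓.
  V = {[30=31]}: π^{-1}(V) = {30, 31} ∈ τ ✓.
  V = {[29], [30=31]}: π^{-1}(V) = {29, 30, 31} ∈ τ ✓.
Open sets in the quotient: τ_Q = {{}, {[29]}, {[30=31]}, {[29], [30=31]}} (4 elements).


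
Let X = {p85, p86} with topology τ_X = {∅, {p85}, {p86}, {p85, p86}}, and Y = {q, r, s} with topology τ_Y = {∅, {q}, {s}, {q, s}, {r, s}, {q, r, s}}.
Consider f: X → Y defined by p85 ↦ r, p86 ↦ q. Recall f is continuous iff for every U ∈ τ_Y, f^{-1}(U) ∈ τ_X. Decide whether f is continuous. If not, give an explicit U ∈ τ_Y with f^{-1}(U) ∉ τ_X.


f IS continuous.

Compute f^{-1}(U) for each U ∈ τ_Y:
  U = ∅: f^{-1}(U) = ∅ ∈ τ_X ✓.
  U = {q}: f^{-1}(U) = {p86} ∈ τ_X ✓.
  U = {s}: f^{-1}(U) = ∅ ∈ τ_X ✓.
  U = {q, s}: f^{-1}(U) = {p86} ∈ τ_X ✓.
  U = {r, s}: f^{-1}(U) = {p85} ∈ τ_X ✓.
  U = {q, r, s}: f^{-1}(U) = {p85, p86} ∈ τ_X ✓.
Every preimage lies in τ_X, so f IS continuous.


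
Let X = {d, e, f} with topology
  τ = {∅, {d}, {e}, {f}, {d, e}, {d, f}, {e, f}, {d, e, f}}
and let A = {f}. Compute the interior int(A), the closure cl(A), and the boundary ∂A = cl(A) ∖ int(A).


int(A) = {f}, cl(A) = {f}, ∂A = ∅.

Closed sets in (X, τ) are complements of opens:
  closed(X, τ) = {∅, {d}, {e}, {f}, {d, e}, {d, f}, {e, f}, {d, e, f}}.
int(A) = ⋃ {U ∈ τ : U ⊆ A}. Opens contained in A: ∅, {f}.
Taking the union of these: int(A) = {f}.
cl(A) = ⋂ {C closed : A ⊆ C}. Closed sets containing A: {f}, {d, f}, {e, f}, {d, e, f}.
Intersecting these: cl(A) = {f}.
∂A = cl(A) ∖ int(A) = {f} ∖ {f} = ∅.


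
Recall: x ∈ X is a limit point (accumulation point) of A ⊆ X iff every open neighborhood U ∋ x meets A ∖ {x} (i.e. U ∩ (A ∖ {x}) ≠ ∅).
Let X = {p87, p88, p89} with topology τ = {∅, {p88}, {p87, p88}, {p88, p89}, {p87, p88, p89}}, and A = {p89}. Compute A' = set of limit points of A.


A' = ∅

For each x ∈ X, list the open sets U ∈ τ with x ∈ U, then check whether U ∩ (A ∖ {x}) ≠ ∅ for every such U.
  x = p87: open {p87, p88} ∋ x has {p87, p88} ∩ (A ∖ {p87}) = ∅, so x is NOT a limit point.
  x = p88: open {p88} ∋ x has {p88} ∩ (A ∖ {p88}) = ∅, so x is NOT a limit point.
  x = p89: open {p88, p89} ∋ x has {p88, p89} ∩ (A ∖ {p89}) = ∅, so x is NOT a limit point.
Collecting: A' = ∅.


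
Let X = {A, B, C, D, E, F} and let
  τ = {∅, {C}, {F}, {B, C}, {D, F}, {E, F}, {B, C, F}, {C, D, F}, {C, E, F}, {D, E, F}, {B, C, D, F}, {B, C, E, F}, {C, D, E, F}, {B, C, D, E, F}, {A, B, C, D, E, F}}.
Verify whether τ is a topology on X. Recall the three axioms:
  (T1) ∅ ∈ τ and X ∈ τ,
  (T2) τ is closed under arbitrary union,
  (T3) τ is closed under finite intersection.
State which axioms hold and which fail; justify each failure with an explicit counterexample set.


τ is NOT a topology on X.

Axiom (T1): ∅ ∈ τ? Yes; X ∈ τ? Yes.
Axiom (T2/T3): check pairwise unions and intersections of members of τ.
Counterexample for (T2): {C} ∪ {F} = {C, F} ∉ τ. Therefore τ is NOT a topology.


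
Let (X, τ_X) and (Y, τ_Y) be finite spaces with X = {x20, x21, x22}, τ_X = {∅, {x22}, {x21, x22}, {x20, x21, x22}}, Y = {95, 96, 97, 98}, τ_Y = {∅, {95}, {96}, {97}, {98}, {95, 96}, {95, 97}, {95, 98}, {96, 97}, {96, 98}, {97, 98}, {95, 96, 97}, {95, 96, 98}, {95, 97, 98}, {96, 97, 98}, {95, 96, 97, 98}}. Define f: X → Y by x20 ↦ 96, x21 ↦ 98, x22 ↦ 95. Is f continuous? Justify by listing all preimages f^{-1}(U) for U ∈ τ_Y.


f is NOT continuous.

Compute f^{-1}(U) for each U ∈ τ_Y:
  U = ∅: f^{-1}(U) = ∅ ∈ τ_X ✓.
  U = {95}: f^{-1}(U) = {x22} ∈ τ_X ✓.
  U = {96}: f^{-1}(U) = {x20} ∉ τ_X ✗.
  U = {97}: f^{-1}(U) = ∅ ∈ τ_X ✓.
  U = {98}: f^{-1}(U) = {x21} ∉ τ_X ✗.
  U = {95, 96}: f^{-1}(U) = {x20, x22} ∉ τ_X ✗.
  U = {95, 97}: f^{-1}(U) = {x22} ∈ τ_X ✓.
  U = {95, 98}: f^{-1}(U) = {x21, x22} ∈ τ_X ✓.
  U = {96, 97}: f^{-1}(U) = {x20} ∉ τ_X ✗.
  U = {96, 98}: f^{-1}(U) = {x20, x21} ∉ τ_X ✗.
  U = {97, 98}: f^{-1}(U) = {x21} ∉ τ_X ✗.
  U = {95, 96, 97}: f^{-1}(U) = {x20, x22} ∉ τ_X ✗.
  U = {95, 96, 98}: f^{-1}(U) = {x20, x21, x22} ∈ τ_X ✓.
  U = {95, 97, 98}: f^{-1}(U) = {x21, x22} ∈ τ_X ✓.
  U = {96, 97, 98}: f^{-1}(U) = {x20, x21} ∉ τ_X ✗.
  U = {95, 96, 97, 98}: f^{-1}(U) = {x20, x21, x22} ∈ τ_X ✓.
Found U = {96} with f^{-1}(U) = {x20} not in τ_X. Therefore f is NOT continuous.


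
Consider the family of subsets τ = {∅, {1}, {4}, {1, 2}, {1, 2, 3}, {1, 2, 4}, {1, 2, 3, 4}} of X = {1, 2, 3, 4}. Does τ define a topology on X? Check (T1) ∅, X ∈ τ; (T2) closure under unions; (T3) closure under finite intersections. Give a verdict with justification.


τ is NOT a topology on X.

Axiom (T1): ∅ ∈ τ? Yes; X ∈ τ? Yes.
Axiom (T2/T3): check pairwise unions and intersections of members of τ.
Counterexample for (T2): {1} ∪ {4} = {1, 4} ∉ τ. Therefore τ is NOT a topology.


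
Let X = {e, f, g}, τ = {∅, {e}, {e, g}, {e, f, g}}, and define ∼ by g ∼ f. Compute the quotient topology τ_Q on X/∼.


X/∼ = {[e], [f=g]}; |τ_Q| = 3.

Equivalence classes: [e], [f=g].
Quotient map π: X → X/∼ sends e ↦ [e], f ↦ [f=g], g ↦ [f=g].
For each subset V ⊆ X/∼, compute π^{-1}(V) ⊆ X and check whether π^{-1}(V) ∈ τ. V is open in τ_Q iff π^{-1}(V) ∈ τ.
  V = {}: π^{-1}(V) = ∅ ∈ τ ✓.
  V = {[e]}: π^{-1}(V) = {e} ∈ τ ✓.
  V = {[f=g]}: π^{-1}(V) = {f, g} ∉ τ ✗.
  V = {[e], [f=g]}: π^{-1}(V) = {e, f, g} ∈ τ ✓.
Open sets in the quotient: τ_Q = {{}, {[e]}, {[e], [f=g]}} (3 elements).


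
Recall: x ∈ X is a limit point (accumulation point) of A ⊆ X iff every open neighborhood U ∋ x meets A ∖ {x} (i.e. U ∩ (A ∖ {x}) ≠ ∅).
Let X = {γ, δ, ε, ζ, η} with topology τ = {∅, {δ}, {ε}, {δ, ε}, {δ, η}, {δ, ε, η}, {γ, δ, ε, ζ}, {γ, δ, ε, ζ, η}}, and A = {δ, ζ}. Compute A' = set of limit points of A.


A' = {γ, ζ, η}

For each x ∈ X, list the open sets U ∈ τ with x ∈ U, then check whether U ∩ (A ∖ {x}) ≠ ∅ for every such U.
  x = γ: opens ∋ x are {γ, δ, ε, ζ}, {γ, δ, ε, ζ, η}; each meets A ∖ {γ}, so x IS a limit point.
  x = δ: open {δ} ∋ x has {δ} ∩ (A ∖ {δ}) = ∅, so x is NOT a limit point.
  x = ε: open {ε} ∋ x has {ε} ∩ (A ∖ {ε}) = ∅, so x is NOT a limit point.
  x = ζ: opens ∋ x are {γ, δ, ε, ζ}, {γ, δ, ε, ζ, η}; each meets A ∖ {ζ}, so x IS a limit point.
  x = η: opens ∋ x are {δ, η}, {δ, ε, η}, {γ, δ, ε, ζ, η}; each meets A ∖ {η}, so x IS a limit point.
Collecting: A' = {γ, ζ, η}.


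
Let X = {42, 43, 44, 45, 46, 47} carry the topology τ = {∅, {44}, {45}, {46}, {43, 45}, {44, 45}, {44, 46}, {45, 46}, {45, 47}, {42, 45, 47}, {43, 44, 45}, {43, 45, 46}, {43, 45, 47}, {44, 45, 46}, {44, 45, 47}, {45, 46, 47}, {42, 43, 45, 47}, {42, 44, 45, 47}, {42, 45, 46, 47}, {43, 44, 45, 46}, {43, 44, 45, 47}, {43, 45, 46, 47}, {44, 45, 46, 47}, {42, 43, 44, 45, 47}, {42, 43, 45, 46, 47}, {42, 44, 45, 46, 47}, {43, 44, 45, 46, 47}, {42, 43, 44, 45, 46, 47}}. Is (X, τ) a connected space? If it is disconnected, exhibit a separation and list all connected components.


(X, τ) is disconnected; components = [{44}, {46}, {42, 43, 45, 47}].

Find clopen sets (U ∈ τ with X ∖ U ∈ τ):
  U = ∅, X ∖ U = {42, 43, 44, 45, 46, 47} — both open, so U is clopen.
  U = {44}, X ∖ U = {42, 43, 45, 46, 47} — both open, so U is clopen.
  U = {46}, X ∖ U = {42, 43, 44, 45, 47} — both open, so U is clopen.
  U = {44, 46}, X ∖ U = {42, 43, 45, 47} — both open, so U is clopen.
  U = {42, 43, 45, 47}, X ∖ U = {44, 46} — both open, so U is clopen.
  U = {42, 43, 44, 45, 47}, X ∖ U = {46} — both open, so U is clopen.
  U = {42, 43, 45, 46, 47}, X ∖ U = {44} — both open, so U is clopen.
  U = {42, 43, 44, 45, 46, 47}, X ∖ U = ∅ — both open, so U is clopen.
Nontrivial clopen(s) exist: e.g. {44, 46}. So (X, τ) is disconnected.
Compute connected components by grouping points that agree on all clopens:
  component: {44}
  component: {46}
  component: {42, 43, 45, 47}


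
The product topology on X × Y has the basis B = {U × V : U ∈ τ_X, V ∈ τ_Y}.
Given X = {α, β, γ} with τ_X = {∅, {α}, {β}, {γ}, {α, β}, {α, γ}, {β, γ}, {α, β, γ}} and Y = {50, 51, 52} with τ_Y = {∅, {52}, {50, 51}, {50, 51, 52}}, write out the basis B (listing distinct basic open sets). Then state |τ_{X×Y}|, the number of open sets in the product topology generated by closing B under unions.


Basis B = {∅ × ∅, {α} × {52}, {β} × {52}, {γ} × {52}, {α} × {50, 51}, {α, β} × {52}, {α, γ} × {52}, {β} × {50, 51}, {β, γ} × {52}, {γ} × {50, 51}, {α} × {50, 51, 52}, {α, β, γ} × {52}, {β} × {50, 51, 52}, {γ} × {50, 51, 52}, {α, β} × {50, 51}, {α, γ} × {50, 51}, {β, γ} × {50, 51}, {α, β} × {50, 51, 52}, {α, γ} × {50, 51, 52}, {α, β, γ} × {50, 51}, {β, γ} × {50, 51, 52}, {α, β, γ} × {50, 51, 52}}; |τ_{X×Y}| = 64.

Enumerate products U × V with U ∈ τ_X, V ∈ τ_Y (deduplicated):
  ∅ × ∅ = {} (∅)
  {α} × {52} = {(α,52)}
  {β} × {52} = {(β,52)}
  {γ} × {52} = {(γ,52)}
  {α} × {50, 51} = {(α,50), (α,51)}
  {α, β} × {52} = {(α,52), (β,52)}
  {α, γ} × {52} = {(α,52), (γ,52)}
  {β} × {50, 51} = {(β,50), (β,51)}
  {β, γ} × {52} = {(β,52), (γ,52)}
  {γ} × {50, 51} = {(γ,50), (γ,51)}
  {α} × {50, 51, 52} = {(α,50), (α,51), (α,52)}
  {α, β, γ} × {52} = {(α,52), (β,52), (γ,52)}
  {β} × {50, 51, 52} = {(β,50), (β,51), (β,52)}
  {γ} × {50, 51, 52} = {(γ,50), (γ,51), (γ,52)}
  {α, β} × {50, 51} = {(α,50), (α,51), (β,50), (β,51)}
  {α, γ} × {50, 51} = {(α,50), (α,51), (γ,50), (γ,51)}
  {β, γ} × {50, 51} = {(β,50), (β,51), (γ,50), (γ,51)}
  {α, β} × {50, 51, 52} = {(α,50), (α,51), (α,52), (β,50), (β,51), (β,52)}
  {α, γ} × {50, 51, 52} = {(α,50), (α,51), (α,52), (γ,50), (γ,51), (γ,52)}
  {α, β, γ} × {50, 51} = {(α,50), (α,51), (β,50), (β,51), (γ,50), (γ,51)}
  {β, γ} × {50, 51, 52} = {(β,50), (β,51), (β,52), (γ,50), (γ,51), (γ,52)}
  {α, β, γ} × {50, 51, 52} = {(α,50), (α,51), (α,52), (β,50), (β,51), (β,52), (γ,50), (γ,51), (γ,52)}
These 22 distinct sets form the basis B.
Close under arbitrary unions to get τ_{X×Y}; counting gives |τ_{X×Y}| = 64.


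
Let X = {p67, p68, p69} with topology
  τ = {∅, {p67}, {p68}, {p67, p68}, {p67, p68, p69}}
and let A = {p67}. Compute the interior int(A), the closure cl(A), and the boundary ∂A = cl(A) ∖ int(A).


int(A) = {p67}, cl(A) = {p67, p69}, ∂A = {p69}.

Closed sets in (X, τ) are complements of opens:
  closed(X, τ) = {∅, {p69}, {p67, p69}, {p68, p69}, {p67, p68, p69}}.
int(A) = ⋃ {U ∈ τ : U ⊆ A}. Opens contained in A: ∅, {p67}.
Taking the union of these: int(A) = {p67}.
cl(A) = ⋂ {C closed : A ⊆ C}. Closed sets containing A: {p67, p69}, {p67, p68, p69}.
Intersecting these: cl(A) = {p67, p69}.
∂A = cl(A) ∖ int(A) = {p67, p69} ∖ {p67} = {p69}.


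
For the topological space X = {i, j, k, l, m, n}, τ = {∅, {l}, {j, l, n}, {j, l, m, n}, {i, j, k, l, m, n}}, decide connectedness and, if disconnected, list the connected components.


(X, τ) is connected.

Find clopen sets (U ∈ τ with X ∖ U ∈ τ):
  U = ∅, X ∖ U = {i, j, k, l, m, n} — both open, so U is clopen.
  U = {i, j, k, l, m, n}, X ∖ U = ∅ — both open, so U is clopen.
Only trivial clopens (∅ and X) exist, so (X, τ) is connected.
Compute connected components by grouping points that agree on all clopens:
  component: {i, j, k, l, m, n}


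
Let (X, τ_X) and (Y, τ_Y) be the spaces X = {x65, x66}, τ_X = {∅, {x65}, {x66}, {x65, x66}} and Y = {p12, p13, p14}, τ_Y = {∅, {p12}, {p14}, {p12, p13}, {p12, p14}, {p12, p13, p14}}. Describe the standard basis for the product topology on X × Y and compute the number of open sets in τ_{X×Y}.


Basis B = {∅ × ∅, {x65} × {p12}, {x65} × {p14}, {x66} × {p12}, {x66} × {p14}, {x65} × {p12, p13}, {x65} × {p12, p14}, {x65, x66} × {p12}, {x65, x66} × {p14}, {x66} × {p12, p13}, {x66} × {p12, p14}, {x65} × {p12, p13, p14}, {x66} × {p12, p13, p14}, {x65, x66} × {p12, p13}, {x65, x66} × {p12, p14}, {x65, x66} × {p12, p13, p14}}; |τ_{X×Y}| = 36.

Enumerate products U × V with U ∈ τ_X, V ∈ τ_Y (deduplicated):
  ∅ × ∅ = {} (∅)
  {x65} × {p12} = {(x65,p12)}
  {x65} × {p14} = {(x65,p14)}
  {x66} × {p12} = {(x66,p12)}
  {x66} × {p14} = {(x66,p14)}
  {x65} × {p12, p13} = {(x65,p12), (x65,p13)}
  {x65} × {p12, p14} = {(x65,p12), (x65,p14)}
  {x65, x66} × {p12} = {(x65,p12), (x66,p12)}
  {x65, x66} × {p14} = {(x65,p14), (x66,p14)}
  {x66} × {p12, p13} = {(x66,p12), (x66,p13)}
  {x66} × {p12, p14} = {(x66,p12), (x66,p14)}
  {x65} × {p12, p13, p14} = {(x65,p12), (x65,p13), (x65,p14)}
  {x66} × {p12, p13, p14} = {(x66,p12), (x66,p13), (x66,p14)}
  {x65, x66} × {p12, p13} = {(x65,p12), (x65,p13), (x66,p12), (x66,p13)}
  {x65, x66} × {p12, p14} = {(x65,p12), (x65,p14), (x66,p12), (x66,p14)}
  {x65, x66} × {p12, p13, p14} = {(x65,p12), (x65,p13), (x65,p14), (x66,p12), (x66,p13), (x66,p14)}
These 16 distinct sets form the basis B.
Close under arbitrary unions to get τ_{X×Y}; counting gives |τ_{X×Y}| = 36.


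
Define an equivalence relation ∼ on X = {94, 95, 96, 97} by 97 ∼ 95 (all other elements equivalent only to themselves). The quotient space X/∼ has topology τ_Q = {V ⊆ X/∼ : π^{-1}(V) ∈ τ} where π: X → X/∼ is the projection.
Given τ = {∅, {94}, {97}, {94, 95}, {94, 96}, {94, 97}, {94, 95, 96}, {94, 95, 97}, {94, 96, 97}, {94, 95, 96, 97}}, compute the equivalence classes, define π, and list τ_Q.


X/∼ = {[94], [95=97], [96]}; |τ_Q| = 5.

Equivalence classes: [94], [95=97], [96].
Quotient map π: X → X/∼ sends 94 ↦ [94], 95 ↦ [95=97], 96 ↦ [96], 97 ↦ [95=97].
For each subset V ⊆ X/∼, compute π^{-1}(V) ⊆ X and check whether π^{-1}(V) ∈ τ. V is open in τ_Q iff π^{-1}(V) ∈ τ.
  V = {}: π^{-1}(V) = ∅ ∈ τ ✓.
  V = {[94]}: π^{-1}(V) = {94} ∈ τ ✓.
  V = {[95=97]}: π^{-1}(V) = {95, 97} ∉ τ ✗.
  V = {[94], [95=97]}: π^{-1}(V) = {94, 95, 97} ∈ τ ✓.
  V = {[96]}: π^{-1}(V) = {96} ∉ τ ✗.
  V = {[94], [96]}: π^{-1}(V) = {94, 96} ∈ τ ✓.
  V = {[95=97], [96]}: π^{-1}(V) = {95, 96, 97} ∉ τ ✗.
  V = {[94], [95=97], [96]}: π^{-1}(V) = {94, 95, 96, 97} ∈ τ ✓.
Open sets in the quotient: τ_Q = {{}, {[94]}, {[94], [95=97]}, {[94], [96]}, {[94], [95=97], [96]}} (5 elements).
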